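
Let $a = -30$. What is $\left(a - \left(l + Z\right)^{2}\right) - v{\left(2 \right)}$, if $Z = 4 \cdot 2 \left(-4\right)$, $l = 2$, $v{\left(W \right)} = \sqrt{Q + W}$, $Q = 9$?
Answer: $-930 - \sqrt{11} \approx -933.32$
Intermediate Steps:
$v{\left(W \right)} = \sqrt{9 + W}$
$Z = -32$ ($Z = 8 \left(-4\right) = -32$)
$\left(a - \left(l + Z\right)^{2}\right) - v{\left(2 \right)} = \left(-30 - \left(2 - 32\right)^{2}\right) - \sqrt{9 + 2} = \left(-30 - \left(-30\right)^{2}\right) - \sqrt{11} = \left(-30 - 900\right) - \sqrt{11} = -930 - \sqrt{11}$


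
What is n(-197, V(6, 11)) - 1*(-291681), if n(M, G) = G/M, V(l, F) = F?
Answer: 57461146/197 ≈ 2.9168e+5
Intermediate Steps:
n(-197, V(6, 11)) - 1*(-291681) = 11/(-197) - 1*(-291681) = 11*(-1/197) + 291681 = -11/197 + 291681 = 57461146/197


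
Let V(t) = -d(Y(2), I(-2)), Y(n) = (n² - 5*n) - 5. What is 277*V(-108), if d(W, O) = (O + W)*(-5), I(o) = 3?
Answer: -11080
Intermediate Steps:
Y(n) = -5 + n² - 5*n
d(W, O) = -5*O - 5*W
V(t) = -40 (V(t) = -(-5*3 - 5*(-5 + 2² - 5*2)) = -(-15 - 5*(-5 + 4 - 10)) = -(-15 - 5*(-11)) = -(-15 + 55) = -1*40 = -40)
277*V(-108) = 277*(-40) = -11080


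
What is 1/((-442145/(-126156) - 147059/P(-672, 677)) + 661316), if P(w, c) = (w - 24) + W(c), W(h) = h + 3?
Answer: 504624/338355787565 ≈ 1.4914e-6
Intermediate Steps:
W(h) = 3 + h
P(w, c) = -21 + c + w (P(w, c) = (w - 24) + (3 + c) = (-24 + w) + (3 + c) = -21 + c + w)
1/((-442145/(-126156) - 147059/P(-672, 677)) + 661316) = 1/((-442145/(-126156) - 147059/(-21 + 677 - 672)) + 661316) = 1/((-442145*(-1/126156) - 147059/(-16)) + 661316) = 1/((442145/126156 - 147059*(-1/16)) + 661316) = 1/((442145/126156 + 147059/16) + 661316) = 1/(4639862381/504624 + 661316) = 1/(338355787565/504624) = 504624/338355787565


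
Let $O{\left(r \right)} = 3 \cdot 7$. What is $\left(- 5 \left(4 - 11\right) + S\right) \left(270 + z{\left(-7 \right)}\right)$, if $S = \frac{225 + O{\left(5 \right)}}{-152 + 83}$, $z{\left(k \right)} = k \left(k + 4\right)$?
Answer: $\frac{210393}{23} \approx 9147.5$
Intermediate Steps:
$O{\left(r \right)} = 21$
$z{\left(k \right)} = k \left(4 + k\right)$
$S = - \frac{82}{23}$ ($S = \frac{225 + 21}{-152 + 83} = \frac{246}{-69} = 246 \left(- \frac{1}{69}\right) = - \frac{82}{23} \approx -3.5652$)
$\left(- 5 \left(4 - 11\right) + S\right) \left(270 + z{\left(-7 \right)}\right) = \left(- 5 \left(4 - 11\right) - \frac{82}{23}\right) \left(270 - 7 \left(4 - 7\right)\right) = \left(\left(-5\right) \left(-7\right) - \frac{82}{23}\right) \left(270 - -21\right) = \left(35 - \frac{82}{23}\right) \left(270 + 21\right) = \frac{723}{23} \cdot 291 = \frac{210393}{23}$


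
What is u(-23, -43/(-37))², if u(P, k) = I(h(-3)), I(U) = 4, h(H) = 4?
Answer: 16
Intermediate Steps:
u(P, k) = 4
u(-23, -43/(-37))² = 4² = 16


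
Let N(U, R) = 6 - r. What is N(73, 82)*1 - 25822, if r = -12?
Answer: -25804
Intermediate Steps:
N(U, R) = 18 (N(U, R) = 6 - 1*(-12) = 6 + 12 = 18)
N(73, 82)*1 - 25822 = 18*1 - 25822 = 18 - 25822 = -25804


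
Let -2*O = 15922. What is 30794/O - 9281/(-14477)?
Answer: -371918697/115251397 ≈ -3.2270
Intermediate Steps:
O = -7961 (O = -½*15922 = -7961)
30794/O - 9281/(-14477) = 30794/(-7961) - 9281/(-14477) = 30794*(-1/7961) - 9281*(-1/14477) = -30794/7961 + 9281/14477 = -371918697/115251397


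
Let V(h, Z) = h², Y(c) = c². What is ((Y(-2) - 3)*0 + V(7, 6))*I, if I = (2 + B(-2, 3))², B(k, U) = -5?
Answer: 441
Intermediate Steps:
I = 9 (I = (2 - 5)² = (-3)² = 9)
((Y(-2) - 3)*0 + V(7, 6))*I = (((-2)² - 3)*0 + 7²)*9 = ((4 - 3)*0 + 49)*9 = (1*0 + 49)*9 = (0 + 49)*9 = 49*9 = 441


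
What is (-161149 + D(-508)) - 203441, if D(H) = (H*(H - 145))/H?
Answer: -365243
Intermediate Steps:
D(H) = -145 + H (D(H) = (H*(-145 + H))/H = -145 + H)
(-161149 + D(-508)) - 203441 = (-161149 + (-145 - 508)) - 203441 = (-161149 - 653) - 203441 = -161802 - 203441 = -365243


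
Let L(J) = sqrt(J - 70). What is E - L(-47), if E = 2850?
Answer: 2850 - 3*I*sqrt(13) ≈ 2850.0 - 10.817*I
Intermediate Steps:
L(J) = sqrt(-70 + J)
E - L(-47) = 2850 - sqrt(-70 - 47) = 2850 - sqrt(-117) = 2850 - 3*I*sqrt(13)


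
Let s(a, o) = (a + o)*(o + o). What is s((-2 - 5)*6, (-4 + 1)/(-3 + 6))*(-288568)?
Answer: -24816848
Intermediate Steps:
s(a, o) = 2*o*(a + o) (s(a, o) = (a + o)*(2*o) = 2*o*(a + o))
s((-2 - 5)*6, (-4 + 1)/(-3 + 6))*(-288568) = (2*((-4 + 1)/(-3 + 6))*((-2 - 5)*6 + (-4 + 1)/(-3 + 6)))*(-288568) = (2*(-3/3)*(-7*6 - 3/3))*(-288568) = (2*(-3*⅓)*(-42 - 3*⅓))*(-288568) = (2*(-1)*(-42 - 1))*(-288568) = (2*(-1)*(-43))*(-288568) = 86*(-288568) = -24816848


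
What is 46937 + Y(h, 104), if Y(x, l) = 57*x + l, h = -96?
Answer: 41569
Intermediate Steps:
Y(x, l) = l + 57*x
46937 + Y(h, 104) = 46937 + (104 + 57*(-96)) = 46937 + (104 - 5472) = 46937 - 5368 = 41569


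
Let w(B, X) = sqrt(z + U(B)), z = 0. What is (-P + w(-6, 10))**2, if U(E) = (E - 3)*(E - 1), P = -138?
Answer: 19107 + 828*sqrt(7) ≈ 21298.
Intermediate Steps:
U(E) = (-1 + E)*(-3 + E) (U(E) = (-3 + E)*(-1 + E) = (-1 + E)*(-3 + E))
w(B, X) = sqrt(3 + B**2 - 4*B) (w(B, X) = sqrt(0 + (3 + B**2 - 4*B)) = sqrt(3 + B**2 - 4*B))
(-P + w(-6, 10))**2 = (-1*(-138) + sqrt(3 + (-6)**2 - 4*(-6)))**2 = (138 + sqrt(3 + 36 + 24))**2 = (138 + sqrt(63))**2 = (138 + 3*sqrt(7))**2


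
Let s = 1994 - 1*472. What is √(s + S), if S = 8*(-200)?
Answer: I*√78 ≈ 8.8318*I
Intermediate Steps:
s = 1522 (s = 1994 - 472 = 1522)
S = -1600
√(s + S) = √(1522 - 1600) = √(-78) = I*√78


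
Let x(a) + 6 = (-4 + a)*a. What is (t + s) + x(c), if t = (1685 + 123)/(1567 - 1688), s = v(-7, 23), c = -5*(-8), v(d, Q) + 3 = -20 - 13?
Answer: 167350/121 ≈ 1383.1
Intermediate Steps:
v(d, Q) = -36 (v(d, Q) = -3 + (-20 - 13) = -3 - 33 = -36)
c = 40
x(a) = -6 + a*(-4 + a) (x(a) = -6 + (-4 + a)*a = -6 + a*(-4 + a))
s = -36
t = -1808/121 (t = 1808/(-121) = 1808*(-1/121) = -1808/121 ≈ -14.942)
(t + s) + x(c) = (-1808/121 - 36) + (-6 + 40² - 4*40) = -6164/121 + (-6 + 1600 - 160) = -6164/121 + 1434 = 167350/121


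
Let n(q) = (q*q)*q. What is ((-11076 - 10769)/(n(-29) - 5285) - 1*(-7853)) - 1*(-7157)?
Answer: 445428585/29674 ≈ 15011.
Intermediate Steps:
n(q) = q**3 (n(q) = q**2*q = q**3)
((-11076 - 10769)/(n(-29) - 5285) - 1*(-7853)) - 1*(-7157) = ((-11076 - 10769)/((-29)**3 - 5285) - 1*(-7853)) - 1*(-7157) = (-21845/(-24389 - 5285) + 7853) + 7157 = (-21845/(-29674) + 7853) + 7157 = (-21845*(-1/29674) + 7853) + 7157 = (21845/29674 + 7853) + 7157 = 233051767/29674 + 7157 = 445428585/29674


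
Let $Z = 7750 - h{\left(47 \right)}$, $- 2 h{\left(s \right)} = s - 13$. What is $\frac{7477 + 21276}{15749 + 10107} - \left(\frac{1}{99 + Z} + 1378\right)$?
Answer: $- \frac{140018018323}{101691648} \approx -1376.9$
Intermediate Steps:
$h{\left(s \right)} = \frac{13}{2} - \frac{s}{2}$ ($h{\left(s \right)} = - \frac{s - 13}{2} = - \frac{-13 + s}{2} = \frac{13}{2} - \frac{s}{2}$)
$Z = 7767$ ($Z = 7750 - \left(\frac{13}{2} - \frac{47}{2}\right) = 7750 - -17 = 7750 + 17 = 7767$)
$\frac{7477 + 21276}{15749 + 10107} - \left(\frac{1}{99 + Z} + 1378\right) = \frac{7477 + 21276}{15749 + 10107} - \left(\frac{1}{99 + 7767} + 1378\right) = \frac{28753}{25856} - \left(\frac{1}{7866} + 1378\right) = 28753 \cdot \frac{1}{25856} - \left(\frac{1}{7866} + 1378\right) = \frac{28753}{25856} - \frac{10839349}{7866} = - \frac{140018018323}{101691648}$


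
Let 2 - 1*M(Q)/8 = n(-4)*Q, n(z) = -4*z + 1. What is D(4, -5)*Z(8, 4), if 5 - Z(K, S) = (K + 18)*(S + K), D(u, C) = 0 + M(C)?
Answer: -213672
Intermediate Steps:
n(z) = 1 - 4*z
M(Q) = 16 - 136*Q (M(Q) = 16 - 8*(1 - 4*(-4))*Q = 16 - 8*(1 + 16)*Q = 16 - 136*Q)
D(u, C) = 16 - 136*C (D(u, C) = 0 + (16 - 136*C) = 16 - 136*C)
Z(K, S) = 5 - (18 + K)*(K + S) (Z(K, S) = 5 - (K + 18)*(S + K) = 5 - (18 + K)*(K + S))
D(4, -5)*Z(8, 4) = (16 - 136*(-5))*(5 - 1*8² - 18*8 - 18*4 - 1*8*4) = (16 + 680)*(5 - 1*64 - 144 - 72 - 32) = 696*(5 - 64 - 144 - 72 - 32) = 696*(-307) = -213672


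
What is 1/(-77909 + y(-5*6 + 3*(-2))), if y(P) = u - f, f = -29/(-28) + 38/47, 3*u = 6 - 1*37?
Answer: -3948/307632809 ≈ -1.2833e-5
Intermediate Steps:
u = -31/3 (u = (6 - 1*37)/3 = (6 - 37)/3 = (⅓)*(-31) = -31/3 ≈ -10.333)
f = 2427/1316 (f = -29*(-1/28) + 38*(1/47) = 29/28 + 38/47 = 2427/1316 ≈ 1.8442)
y(P) = -48077/3948 (y(P) = -31/3 - 1*2427/1316 = -31/3 - 2427/1316 = -48077/3948)
1/(-77909 + y(-5*6 + 3*(-2))) = 1/(-77909 - 48077/3948) = 1/(-307632809/3948) = -3948/307632809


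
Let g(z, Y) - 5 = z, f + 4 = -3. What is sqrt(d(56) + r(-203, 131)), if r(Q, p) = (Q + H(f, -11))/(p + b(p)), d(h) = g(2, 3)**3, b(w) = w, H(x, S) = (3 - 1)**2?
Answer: 27*sqrt(32226)/262 ≈ 18.500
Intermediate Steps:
f = -7 (f = -4 - 3 = -7)
g(z, Y) = 5 + z
H(x, S) = 4 (H(x, S) = 2**2 = 4)
d(h) = 343 (d(h) = (5 + 2)**3 = 7**3 = 343)
r(Q, p) = (4 + Q)/(2*p) (r(Q, p) = (Q + 4)/(p + p) = (4 + Q)/((2*p)) = (4 + Q)*(1/(2*p)) = (4 + Q)/(2*p))
sqrt(d(56) + r(-203, 131)) = sqrt(343 + (1/2)*(4 - 203)/131) = sqrt(343 + (1/2)*(1/131)*(-199)) = sqrt(343 - 199/262) = sqrt(89667/262) = 27*sqrt(32226)/262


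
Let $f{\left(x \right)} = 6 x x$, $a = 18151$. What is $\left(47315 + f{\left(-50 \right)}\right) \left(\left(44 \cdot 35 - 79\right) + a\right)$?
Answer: $1222121780$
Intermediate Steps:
$f{\left(x \right)} = 6 x^{2}$
$\left(47315 + f{\left(-50 \right)}\right) \left(\left(44 \cdot 35 - 79\right) + a\right) = \left(47315 + 6 \left(-50\right)^{2}\right) \left(\left(44 \cdot 35 - 79\right) + 18151\right) = \left(47315 + 6 \cdot 2500\right) \left(\left(1540 - 79\right) + 18151\right) = \left(47315 + 15000\right) \left(1461 + 18151\right) = 62315 \cdot 19612 = 1222121780$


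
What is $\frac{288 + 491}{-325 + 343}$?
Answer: $\frac{779}{18} \approx 43.278$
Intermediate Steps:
$\frac{288 + 491}{-325 + 343} = \frac{779}{18}$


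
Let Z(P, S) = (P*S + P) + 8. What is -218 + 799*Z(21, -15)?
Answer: -228732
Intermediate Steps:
Z(P, S) = 8 + P + P*S (Z(P, S) = (P + P*S) + 8 = 8 + P + P*S)
-218 + 799*Z(21, -15) = -218 + 799*(8 + 21 + 21*(-15)) = -218 + 799*(8 + 21 - 315) = -218 + 799*(-286) = -218 - 228514 = -228732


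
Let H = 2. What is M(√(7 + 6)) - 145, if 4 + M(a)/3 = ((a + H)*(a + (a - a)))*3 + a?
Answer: -40 + 21*√13 ≈ 35.717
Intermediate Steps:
M(a) = -12 + 3*a + 9*a*(2 + a) (M(a) = -12 + 3*(((a + 2)*(a + (a - a)))*3 + a) = -12 + 3*(((2 + a)*(a + 0))*3 + a) = -12 + 3*(((2 + a)*a)*3 + a) = -12 + 3*((a*(2 + a))*3 + a) = -12 + 3*(3*a*(2 + a) + a) = -12 + 3*(a + 3*a*(2 + a)) = -12 + (3*a + 9*a*(2 + a)) = -12 + 3*a + 9*a*(2 + a))
M(√(7 + 6)) - 145 = (-12 + 9*(√(7 + 6))² + 21*√(7 + 6)) - 145 = (-12 + 9*(√13)² + 21*√13) - 145 = (-12 + 9*13 + 21*√13) - 145 = (-12 + 117 + 21*√13) - 145 = (105 + 21*√13) - 145 = -40 + 21*√13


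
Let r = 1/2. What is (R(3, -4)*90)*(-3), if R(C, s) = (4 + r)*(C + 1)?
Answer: -4860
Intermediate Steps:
r = ½ ≈ 0.50000
R(C, s) = 9/2 + 9*C/2 (R(C, s) = (4 + ½)*(C + 1) = 9*(1 + C)/2 = 9/2 + 9*C/2)
(R(3, -4)*90)*(-3) = ((9/2 + (9/2)*3)*90)*(-3) = ((9/2 + 27/2)*90)*(-3) = (18*90)*(-3) = 1620*(-3) = -4860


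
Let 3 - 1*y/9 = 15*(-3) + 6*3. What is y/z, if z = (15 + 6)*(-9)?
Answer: -10/7 ≈ -1.4286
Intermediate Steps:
z = -189 (z = 21*(-9) = -189)
y = 270 (y = 27 - 9*(15*(-3) + 6*3) = 27 - 9*(-45 + 18) = 27 - 9*(-27) = 27 + 243 = 270)
y/z = 270/(-189) = 270*(-1/189) = -10/7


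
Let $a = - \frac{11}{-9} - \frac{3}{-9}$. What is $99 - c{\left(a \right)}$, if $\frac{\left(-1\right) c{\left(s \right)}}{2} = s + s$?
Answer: $\frac{947}{9} \approx 105.22$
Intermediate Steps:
$a = \frac{14}{9}$ ($a = \left(-11\right) \left(- \frac{1}{9}\right) - - \frac{1}{3} = \frac{11}{9} + \frac{1}{3} = \frac{14}{9} \approx 1.5556$)
$c{\left(s \right)} = - 4 s$ ($c{\left(s \right)} = - 2 \left(s + s\right) = - 2 \cdot 2 s = - 4 s$)
$99 - c{\left(a \right)} = 99 - \left(-4\right) \frac{14}{9} = 99 - - \frac{56}{9} = 99 + \frac{56}{9} = \frac{947}{9}$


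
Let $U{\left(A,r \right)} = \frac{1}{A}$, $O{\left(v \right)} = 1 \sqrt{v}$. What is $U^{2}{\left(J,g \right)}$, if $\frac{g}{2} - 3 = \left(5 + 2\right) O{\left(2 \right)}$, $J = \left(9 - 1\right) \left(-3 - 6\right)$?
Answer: $\frac{1}{5184} \approx 0.0001929$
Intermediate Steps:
$O{\left(v \right)} = \sqrt{v}$
$J = -72$ ($J = 8 \left(-9\right) = -72$)
$g = 6 + 14 \sqrt{2}$ ($g = 6 + 2 \left(5 + 2\right) \sqrt{2} = 6 + 2 \cdot 7 \sqrt{2} = 6 + 14 \sqrt{2} \approx 25.799$)
$U^{2}{\left(J,g \right)} = \left(\frac{1}{-72}\right)^{2} = \left(- \frac{1}{72}\right)^{2} = \frac{1}{5184}$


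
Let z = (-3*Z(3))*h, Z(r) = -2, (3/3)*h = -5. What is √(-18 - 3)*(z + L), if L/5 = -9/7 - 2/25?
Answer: -1289*I*√21/35 ≈ -168.77*I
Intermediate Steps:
h = -5
L = -239/35 (L = 5*(-9/7 - 2/25) = 5*(-239/175) = -239/35 ≈ -6.8286)
z = -30 (z = -3*(-2)*(-5) = 6*(-5) = -30)
√(-18 - 3)*(z + L) = √(-18 - 3)*(-30 - 239/35) = √(-21)*(-1289/35) = (I*√21)*(-1289/35) = -1289*I*√21/35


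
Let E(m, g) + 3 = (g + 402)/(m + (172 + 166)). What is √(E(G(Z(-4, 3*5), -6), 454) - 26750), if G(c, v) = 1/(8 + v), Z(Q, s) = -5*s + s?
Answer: I*√12260516713/677 ≈ 163.56*I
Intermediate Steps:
Z(Q, s) = -4*s
E(m, g) = -3 + (402 + g)/(338 + m) (E(m, g) = -3 + (g + 402)/(m + (172 + 166)) = -3 + (402 + g)/(m + 338) = -3 + (402 + g)/(338 + m))
√(E(G(Z(-4, 3*5), -6), 454) - 26750) = √((-612 + 454 - 3/(8 - 6))/(338 + 1/(8 - 6)) - 26750) = √((-612 + 454 - 3/2)/(338 + 1/2) - 26750) = √((-612 + 454 - 3*½)/(338 + ½) - 26750) = √((-612 + 454 - 3/2)/(677/2) - 26750) = √((2/677)*(-319/2) - 26750) = √(-319/677 - 26750) = √(-18110069/677) = I*√12260516713/677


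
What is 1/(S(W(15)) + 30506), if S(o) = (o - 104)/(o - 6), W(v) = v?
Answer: 9/274465 ≈ 3.2791e-5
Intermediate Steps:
S(o) = (-104 + o)/(-6 + o)
1/(S(W(15)) + 30506) = 1/((-104 + 15)/(-6 + 15) + 30506) = 1/(-89/9 + 30506) = 1/(274465/9) = 9/274465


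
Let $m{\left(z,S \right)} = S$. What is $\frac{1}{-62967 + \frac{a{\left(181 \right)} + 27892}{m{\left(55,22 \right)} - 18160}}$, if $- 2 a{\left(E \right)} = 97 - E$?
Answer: $- \frac{9069}{571061690} \approx -1.5881 \cdot 10^{-5}$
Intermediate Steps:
$a{\left(E \right)} = - \frac{97}{2} + \frac{E}{2}$ ($a{\left(E \right)} = - \frac{97 - E}{2} = - \frac{97}{2} + \frac{E}{2}$)
$\frac{1}{-62967 + \frac{a{\left(181 \right)} + 27892}{m{\left(55,22 \right)} - 18160}} = \frac{1}{-62967 + \frac{\left(- \frac{97}{2} + \frac{1}{2} \cdot 181\right) + 27892}{22 - 18160}} = \frac{1}{-62967 + \frac{\left(- \frac{97}{2} + \frac{181}{2}\right) + 27892}{-18138}} = \frac{1}{-62967 + \left(42 + 27892\right) \left(- \frac{1}{18138}\right)} = \frac{1}{-62967 + 27934 \left(- \frac{1}{18138}\right)} = \frac{1}{-62967 - \frac{13967}{9069}} = \frac{1}{- \frac{571061690}{9069}} = - \frac{9069}{571061690}$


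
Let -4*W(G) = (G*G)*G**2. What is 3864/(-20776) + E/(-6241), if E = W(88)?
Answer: 5561743835/2315411 ≈ 2402.1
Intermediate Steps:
W(G) = -G**4/4 (W(G) = -G*G*G**2/4 = -G**2*G**2/4 = -G**4/4)
E = -14992384 (E = -1/4*88**4 = -1/4*59969536 = -14992384)
3864/(-20776) + E/(-6241) = 3864/(-20776) - 14992384/(-6241) = 3864*(-1/20776) - 14992384*(-1/6241) = -69/371 + 14992384/6241 = 5561743835/2315411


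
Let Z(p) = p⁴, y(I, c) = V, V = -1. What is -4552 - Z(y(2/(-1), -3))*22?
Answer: -4574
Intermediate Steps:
y(I, c) = -1
-4552 - Z(y(2/(-1), -3))*22 = -4552 - (-1)⁴*22 = -4552 - 22 = -4574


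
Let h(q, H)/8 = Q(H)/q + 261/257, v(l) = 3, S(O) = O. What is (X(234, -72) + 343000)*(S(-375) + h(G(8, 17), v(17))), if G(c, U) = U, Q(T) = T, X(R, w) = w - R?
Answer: -547183279434/4369 ≈ -1.2524e+8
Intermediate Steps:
h(q, H) = 2088/257 + 8*H/q (h(q, H) = 8*(H/q + 261/257) = 8*(261/257 + H/q) = 2088/257 + 8*H/q)
(X(234, -72) + 343000)*(S(-375) + h(G(8, 17), v(17))) = ((-72 - 1*234) + 343000)*(-375 + (2088/257 + 8*3/17)) = ((-72 - 234) + 343000)*(-375 + (2088/257 + 8*3*(1/17))) = (-306 + 343000)*(-375 + (2088/257 + 24/17)) = 342694*(-375 + 41664/4369) = 342694*(-1596711/4369) = -547183279434/4369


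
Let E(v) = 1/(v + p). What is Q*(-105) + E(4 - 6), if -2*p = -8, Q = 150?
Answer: -31499/2 ≈ -15750.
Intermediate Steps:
p = 4 (p = -½*(-8) = 4)
E(v) = 1/(4 + v) (E(v) = 1/(v + 4) = 1/(4 + v))
Q*(-105) + E(4 - 6) = 150*(-105) + 1/(4 + (4 - 6)) = -15750 + 1/(4 - 2) = -15750 + 1/2 = -15750 + ½ = -31499/2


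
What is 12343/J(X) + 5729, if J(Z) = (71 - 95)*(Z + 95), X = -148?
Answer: 7299631/1272 ≈ 5738.7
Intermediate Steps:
J(Z) = -2280 - 24*Z (J(Z) = -24*(95 + Z) = -2280 - 24*Z)
12343/J(X) + 5729 = 12343/(-2280 - 24*(-148)) + 5729 = 12343/(-2280 + 3552) + 5729 = 12343/1272 + 5729 = 7299631/1272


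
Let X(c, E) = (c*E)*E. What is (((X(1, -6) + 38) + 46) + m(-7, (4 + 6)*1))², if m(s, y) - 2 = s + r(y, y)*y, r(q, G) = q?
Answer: 46225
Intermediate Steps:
X(c, E) = c*E² (X(c, E) = (E*c)*E = c*E²)
m(s, y) = 2 + s + y² (m(s, y) = 2 + (s + y*y) = 2 + (s + y²) = 2 + s + y²)
(((X(1, -6) + 38) + 46) + m(-7, (4 + 6)*1))² = (((1*(-6)² + 38) + 46) + (2 - 7 + ((4 + 6)*1)²))² = (((1*36 + 38) + 46) + (2 - 7 + (10*1)²))² = (((36 + 38) + 46) + (2 - 7 + 10²))² = ((74 + 46) + (2 - 7 + 100))² = (120 + 95)² = 215² = 46225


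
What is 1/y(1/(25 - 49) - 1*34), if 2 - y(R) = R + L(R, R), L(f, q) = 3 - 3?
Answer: 24/865 ≈ 0.027746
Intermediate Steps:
L(f, q) = 0
y(R) = 2 - R (y(R) = 2 - (R + 0) = 2 - R)
1/y(1/(25 - 49) - 1*34) = 1/(2 - (1/(25 - 49) - 1*34)) = 1/(2 - (1/(-24) - 34)) = 1/(2 - (-1/24 - 34)) = 1/(2 - 1*(-817/24)) = 1/(2 + 817/24) = 1/(865/24) = 24/865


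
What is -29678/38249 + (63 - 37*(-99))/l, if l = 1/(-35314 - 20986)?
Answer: -8023638105878/38249 ≈ -2.0977e+8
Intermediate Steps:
l = -1/56300 (l = 1/(-56300) = -1/56300 ≈ -1.7762e-5)
-29678/38249 + (63 - 37*(-99))/l = -29678/38249 + (63 - 37*(-99))/(-1/56300) = -29678*1/38249 + (63 + 3663)*(-56300) = -29678/38249 + 3726*(-56300) = -29678/38249 - 209773800 = -8023638105878/38249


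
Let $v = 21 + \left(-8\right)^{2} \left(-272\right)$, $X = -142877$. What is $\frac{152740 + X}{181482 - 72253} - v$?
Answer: $\frac{1899174486}{109229} \approx 17387.0$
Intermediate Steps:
$v = -17387$ ($v = 21 + 64 \left(-272\right) = 21 - 17408 = -17387$)
$\frac{152740 + X}{181482 - 72253} - v = \frac{152740 - 142877}{181482 - 72253} - -17387 = \frac{9863}{109229} + 17387 = \frac{1899174486}{109229}$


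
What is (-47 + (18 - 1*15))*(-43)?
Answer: 1892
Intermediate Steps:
(-47 + (18 - 1*15))*(-43) = (-47 + (18 - 15))*(-43) = (-47 + 3)*(-43) = -44*(-43) = 1892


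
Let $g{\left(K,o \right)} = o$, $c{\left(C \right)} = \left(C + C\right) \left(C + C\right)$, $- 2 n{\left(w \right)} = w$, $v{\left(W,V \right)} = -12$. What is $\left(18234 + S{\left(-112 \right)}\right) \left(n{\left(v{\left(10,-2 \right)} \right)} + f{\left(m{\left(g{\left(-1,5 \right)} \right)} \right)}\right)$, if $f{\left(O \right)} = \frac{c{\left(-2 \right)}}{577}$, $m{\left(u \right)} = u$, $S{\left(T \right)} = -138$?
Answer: $\frac{62937888}{577} \approx 1.0908 \cdot 10^{5}$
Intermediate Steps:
$n{\left(w \right)} = - \frac{w}{2}$
$c{\left(C \right)} = 4 C^{2}$ ($c{\left(C \right)} = 2 C 2 C = 4 C^{2}$)
$f{\left(O \right)} = \frac{16}{577}$ ($f{\left(O \right)} = \frac{4 \left(-2\right)^{2}}{577} = 4 \cdot 4 \cdot \frac{1}{577} = 16 \cdot \frac{1}{577} = \frac{16}{577}$)
$\left(18234 + S{\left(-112 \right)}\right) \left(n{\left(v{\left(10,-2 \right)} \right)} + f{\left(m{\left(g{\left(-1,5 \right)} \right)} \right)}\right) = \left(18234 - 138\right) \left(\left(- \frac{1}{2}\right) \left(-12\right) + \frac{16}{577}\right) = 18096 \left(6 + \frac{16}{577}\right) = 18096 \cdot \frac{3478}{577} = \frac{62937888}{577}$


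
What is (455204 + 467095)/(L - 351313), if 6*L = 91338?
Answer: -307433/112030 ≈ -2.7442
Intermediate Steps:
L = 15223 (L = (1/6)*91338 = 15223)
(455204 + 467095)/(L - 351313) = (455204 + 467095)/(15223 - 351313) = 922299/(-336090) = 922299*(-1/336090) = -307433/112030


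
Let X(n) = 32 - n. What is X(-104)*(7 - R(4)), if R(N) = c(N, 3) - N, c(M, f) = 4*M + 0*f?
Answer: -680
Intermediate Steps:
c(M, f) = 4*M (c(M, f) = 4*M + 0 = 4*M)
R(N) = 3*N (R(N) = 4*N - N = 3*N)
X(-104)*(7 - R(4)) = (32 - 1*(-104))*(7 - 3*4) = (32 + 104)*(7 - 1*12) = 136*(7 - 12) = 136*(-5) = -680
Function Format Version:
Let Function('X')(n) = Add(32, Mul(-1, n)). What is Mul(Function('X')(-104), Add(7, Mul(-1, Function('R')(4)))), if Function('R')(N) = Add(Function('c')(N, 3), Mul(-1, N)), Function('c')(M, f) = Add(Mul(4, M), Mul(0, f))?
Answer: -680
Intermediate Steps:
Function('c')(M, f) = Mul(4, M) (Function('c')(M, f) = Add(Mul(4, M), 0) = Mul(4, M))
Function('R')(N) = Mul(3, N) (Function('R')(N) = Add(Mul(4, N), Mul(-1, N)) = Mul(3, N))
Mul(Function('X')(-104), Add(7, Mul(-1, Function('R')(4)))) = Mul(Add(32, Mul(-1, -104)), Add(7, Mul(-1, Mul(3, 4)))) = Mul(Add(32, 104), Add(7, Mul(-1, 12))) = Mul(136, Add(7, -12)) = Mul(136, -5) = -680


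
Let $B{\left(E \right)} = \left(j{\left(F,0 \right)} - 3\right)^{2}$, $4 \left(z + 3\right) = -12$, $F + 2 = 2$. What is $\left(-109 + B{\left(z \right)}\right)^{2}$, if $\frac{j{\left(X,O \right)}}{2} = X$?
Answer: $10000$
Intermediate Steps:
$F = 0$ ($F = -2 + 2 = 0$)
$j{\left(X,O \right)} = 2 X$
$z = -6$ ($z = -3 + \frac{1}{4} \left(-12\right) = -3 - 3 = -6$)
$B{\left(E \right)} = 9$ ($B{\left(E \right)} = \left(2 \cdot 0 - 3\right)^{2} = \left(0 - 3\right)^{2} = \left(-3\right)^{2} = 9$)
$\left(-109 + B{\left(z \right)}\right)^{2} = \left(-109 + 9\right)^{2} = \left(-100\right)^{2} = 10000$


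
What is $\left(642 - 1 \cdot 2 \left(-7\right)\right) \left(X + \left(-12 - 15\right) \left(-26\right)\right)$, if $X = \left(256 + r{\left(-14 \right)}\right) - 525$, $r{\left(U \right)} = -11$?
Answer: $276832$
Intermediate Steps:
$X = -280$ ($X = \left(256 - 11\right) - 525 = 245 - 525 = -280$)
$\left(642 - 1 \cdot 2 \left(-7\right)\right) \left(X + \left(-12 - 15\right) \left(-26\right)\right) = \left(642 - 1 \cdot 2 \left(-7\right)\right) \left(-280 + \left(-12 - 15\right) \left(-26\right)\right) = \left(642 - 2 \left(-7\right)\right) \left(-280 - -702\right) = \left(642 - -14\right) \left(-280 + 702\right) = \left(642 + 14\right) 422 = 656 \cdot 422 = 276832$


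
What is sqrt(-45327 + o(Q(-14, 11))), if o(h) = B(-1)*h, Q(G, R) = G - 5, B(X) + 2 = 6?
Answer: I*sqrt(45403) ≈ 213.08*I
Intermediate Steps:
B(X) = 4 (B(X) = -2 + 6 = 4)
Q(G, R) = -5 + G
o(h) = 4*h
sqrt(-45327 + o(Q(-14, 11))) = sqrt(-45327 + 4*(-5 - 14)) = sqrt(-45327 + 4*(-19)) = sqrt(-45327 - 76) = sqrt(-45403) = I*sqrt(45403)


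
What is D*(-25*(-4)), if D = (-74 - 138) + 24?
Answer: -18800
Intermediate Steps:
D = -188 (D = -212 + 24 = -188)
D*(-25*(-4)) = -(-4700)*(-4) = -188*100 = -18800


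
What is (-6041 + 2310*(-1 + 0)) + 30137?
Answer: 21786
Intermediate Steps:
(-6041 + 2310*(-1 + 0)) + 30137 = (-6041 + 2310*(-1)) + 30137 = (-6041 - 2310) + 30137 = -8351 + 30137 = 21786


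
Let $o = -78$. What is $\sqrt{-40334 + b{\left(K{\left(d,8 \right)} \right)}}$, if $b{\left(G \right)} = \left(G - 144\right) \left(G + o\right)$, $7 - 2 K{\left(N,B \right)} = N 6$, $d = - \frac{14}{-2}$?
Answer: $\frac{i \sqrt{99643}}{2} \approx 157.83 i$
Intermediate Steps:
$d = 7$ ($d = \left(-14\right) \left(- \frac{1}{2}\right) = 7$)
$K{\left(N,B \right)} = \frac{7}{2} - 3 N$ ($K{\left(N,B \right)} = \frac{7}{2} - \frac{N 6}{2} = \frac{7}{2} - \frac{6 N}{2} = \frac{7}{2} - 3 N$)
$b{\left(G \right)} = \left(-144 + G\right) \left(-78 + G\right)$ ($b{\left(G \right)} = \left(G - 144\right) \left(G - 78\right) = \left(-144 + G\right) \left(-78 + G\right)$)
$\sqrt{-40334 + b{\left(K{\left(d,8 \right)} \right)}} = \sqrt{-40334 + \left(11232 + \left(\frac{7}{2} - 21\right)^{2} - 222 \left(\frac{7}{2} - 21\right)\right)} = \sqrt{-40334 + \left(11232 + \left(- \frac{35}{2}\right)^{2} - -3885\right)} = \sqrt{-40334 + \left(11232 + \frac{1225}{4} + 3885\right)} = \sqrt{-40334 + \frac{61693}{4}} = \sqrt{- \frac{99643}{4}} = \frac{i \sqrt{99643}}{2}$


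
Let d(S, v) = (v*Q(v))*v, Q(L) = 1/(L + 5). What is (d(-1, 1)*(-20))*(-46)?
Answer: 460/3 ≈ 153.33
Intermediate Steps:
Q(L) = 1/(5 + L)
d(S, v) = v²/(5 + v) (d(S, v) = (v/(5 + v))*v = v²/(5 + v))
(d(-1, 1)*(-20))*(-46) = ((1²/(5 + 1))*(-20))*(-46) = ((1/6)*(-20))*(-46) = ((1*(⅙))*(-20))*(-46) = ((⅙)*(-20))*(-46) = -10/3*(-46) = 460/3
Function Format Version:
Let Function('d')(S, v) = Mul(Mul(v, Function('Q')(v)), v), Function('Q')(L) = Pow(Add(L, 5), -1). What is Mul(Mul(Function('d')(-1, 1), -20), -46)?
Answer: Rational(460, 3) ≈ 153.33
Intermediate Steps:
Function('Q')(L) = Pow(Add(5, L), -1)
Function('d')(S, v) = Mul(Pow(v, 2), Pow(Add(5, v), -1)) (Function('d')(S, v) = Mul(Mul(v, Pow(Add(5, v), -1)), v) = Mul(Pow(v, 2), Pow(Add(5, v), -1)))
Mul(Mul(Function('d')(-1, 1), -20), -46) = Mul(Mul(Mul(Pow(1, 2), Pow(Add(5, 1), -1)), -20), -46) = Mul(Mul(Mul(1, Pow(6, -1)), -20), -46) = Mul(Mul(Mul(1, Rational(1, 6)), -20), -46) = Mul(Mul(Rational(1, 6), -20), -46) = Mul(Rational(-10, 3), -46) = Rational(460, 3)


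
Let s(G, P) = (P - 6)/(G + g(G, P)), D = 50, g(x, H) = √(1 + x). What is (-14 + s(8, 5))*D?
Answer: -7750/11 ≈ -704.54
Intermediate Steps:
s(G, P) = (-6 + P)/(G + √(1 + G)) (s(G, P) = (P - 6)/(G + √(1 + G)) = (-6 + P)/(G + √(1 + G)))
(-14 + s(8, 5))*D = (-14 + (-6 + 5)/(8 + √(1 + 8)))*50 = (-14 - 1/(8 + √9))*50 = (-14 - 1/(8 + 3))*50 = (-14 - 1/11)*50 = -155/11*50 = -7750/11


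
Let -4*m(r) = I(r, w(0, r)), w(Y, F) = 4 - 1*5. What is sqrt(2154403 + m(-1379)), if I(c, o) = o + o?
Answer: sqrt(8617614)/2 ≈ 1467.8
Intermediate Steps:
w(Y, F) = -1 (w(Y, F) = 4 - 5 = -1)
I(c, o) = 2*o
m(r) = 1/2 (m(r) = -(-1)/2 = -1/4*(-2) = 1/2)
sqrt(2154403 + m(-1379)) = sqrt(2154403 + 1/2) = sqrt(4308807/2) = sqrt(8617614)/2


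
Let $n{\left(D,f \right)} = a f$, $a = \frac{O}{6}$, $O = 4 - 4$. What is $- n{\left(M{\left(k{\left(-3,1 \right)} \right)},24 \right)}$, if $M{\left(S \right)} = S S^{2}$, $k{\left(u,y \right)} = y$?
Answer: $0$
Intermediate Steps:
$O = 0$
$M{\left(S \right)} = S^{3}$
$a = 0$ ($a = \frac{0}{6} = 0 \cdot \frac{1}{6} = 0$)
$n{\left(D,f \right)} = 0$ ($n{\left(D,f \right)} = 0 f = 0$)
$- n{\left(M{\left(k{\left(-3,1 \right)} \right)},24 \right)} = \left(-1\right) 0 = 0$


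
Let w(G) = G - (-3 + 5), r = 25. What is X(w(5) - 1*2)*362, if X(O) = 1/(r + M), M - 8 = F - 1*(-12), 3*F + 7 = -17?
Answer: 362/37 ≈ 9.7838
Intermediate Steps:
F = -8 (F = -7/3 + (⅓)*(-17) = -7/3 - 17/3 = -8)
w(G) = -2 + G (w(G) = G - 1*2 = G - 2 = -2 + G)
M = 12 (M = 8 + (-8 - 1*(-12)) = 8 + (-8 + 12) = 8 + 4 = 12)
X(O) = 1/37 (X(O) = 1/(25 + 12) = 1/37)
X(w(5) - 1*2)*362 = (1/37)*362 = 362/37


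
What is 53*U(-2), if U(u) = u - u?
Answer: 0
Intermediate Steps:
U(u) = 0
53*U(-2) = 53*0 = 0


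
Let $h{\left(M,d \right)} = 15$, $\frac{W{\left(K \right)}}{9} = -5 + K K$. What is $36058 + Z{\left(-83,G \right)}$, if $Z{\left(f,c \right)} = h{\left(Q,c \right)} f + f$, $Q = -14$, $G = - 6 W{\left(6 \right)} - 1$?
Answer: $34730$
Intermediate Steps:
$W{\left(K \right)} = -45 + 9 K^{2}$ ($W{\left(K \right)} = 9 \left(-5 + K K\right) = 9 \left(-5 + K^{2}\right) = -45 + 9 K^{2}$)
$G = -1675$ ($G = - 6 \left(-45 + 9 \cdot 6^{2}\right) - 1 = - 6 \left(-45 + 9 \cdot 36\right) - 1 = - 6 \left(-45 + 324\right) - 1 = \left(-6\right) 279 - 1 = -1674 - 1 = -1675$)
$Z{\left(f,c \right)} = 16 f$ ($Z{\left(f,c \right)} = 15 f + f = 16 f$)
$36058 + Z{\left(-83,G \right)} = 36058 + 16 \left(-83\right) = 36058 - 1328 = 34730$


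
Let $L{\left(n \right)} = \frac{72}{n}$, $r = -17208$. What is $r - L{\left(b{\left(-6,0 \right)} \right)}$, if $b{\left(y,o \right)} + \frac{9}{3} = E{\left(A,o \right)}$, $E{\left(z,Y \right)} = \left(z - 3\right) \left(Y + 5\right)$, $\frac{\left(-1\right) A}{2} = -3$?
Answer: $-17214$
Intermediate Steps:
$A = 6$ ($A = \left(-2\right) \left(-3\right) = 6$)
$E{\left(z,Y \right)} = \left(-3 + z\right) \left(5 + Y\right)$
$b{\left(y,o \right)} = 12 + 3 o$ ($b{\left(y,o \right)} = -3 + \left(-15 - 3 o + 5 \cdot 6 + o 6\right) = -3 + \left(-15 - 3 o + 30 + 6 o\right) = -3 + \left(15 + 3 o\right) = 12 + 3 o$)
$r - L{\left(b{\left(-6,0 \right)} \right)} = -17208 - \frac{72}{12 + 3 \cdot 0} = -17208 - \frac{72}{12 + 0} = -17208 - \frac{72}{12} = -17208 - 72 \cdot \frac{1}{12} = -17208 - 6 = -17214$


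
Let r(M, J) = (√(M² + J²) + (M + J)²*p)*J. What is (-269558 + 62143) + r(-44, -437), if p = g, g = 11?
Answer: -1112359742 - 437*√192905 ≈ -1.1126e+9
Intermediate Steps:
p = 11
r(M, J) = J*(√(J² + M²) + 11*(J + M)²) (r(M, J) = (√(M² + J²) + (M + J)²*11)*J = (√(J² + M²) + (J + M)²*11)*J = (√(J² + M²) + 11*(J + M)²)*J = J*(√(J² + M²) + 11*(J + M)²))
(-269558 + 62143) + r(-44, -437) = (-269558 + 62143) - 437*(√((-437)² + (-44)²) + 11*(-437 - 44)²) = -207415 - 437*(√(190969 + 1936) + 11*(-481)²) = -207415 - 437*(√192905 + 11*231361) = -207415 - 437*(√192905 + 2544971) = -207415 - 437*(2544971 + √192905) = -207415 + (-1112152327 - 437*√192905) = -1112359742 - 437*√192905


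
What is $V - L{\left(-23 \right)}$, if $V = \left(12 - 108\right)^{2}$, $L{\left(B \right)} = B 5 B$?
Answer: $6571$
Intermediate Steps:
$L{\left(B \right)} = 5 B^{2}$ ($L{\left(B \right)} = 5 B B = 5 B^{2}$)
$V = 9216$ ($V = \left(-96\right)^{2} = 9216$)
$V - L{\left(-23 \right)} = 9216 - 5 \left(-23\right)^{2} = 9216 - 5 \cdot 529 = 9216 - 2645 = 6571$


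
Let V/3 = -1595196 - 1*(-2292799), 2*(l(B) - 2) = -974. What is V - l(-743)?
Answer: 2093294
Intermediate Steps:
l(B) = -485 (l(B) = 2 + (½)*(-974) = 2 - 487 = -485)
V = 2092809 (V = 3*(-1595196 - 1*(-2292799)) = 3*(-1595196 + 2292799) = 3*697603 = 2092809)
V - l(-743) = 2092809 - 1*(-485) = 2092809 + 485 = 2093294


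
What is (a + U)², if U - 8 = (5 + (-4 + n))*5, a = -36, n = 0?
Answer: 529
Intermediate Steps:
U = 13 (U = 8 + (5 + (-4 + 0))*5 = 8 + (5 - 4)*5 = 8 + 1*5 = 8 + 5 = 13)
(a + U)² = (-36 + 13)² = (-23)² = 529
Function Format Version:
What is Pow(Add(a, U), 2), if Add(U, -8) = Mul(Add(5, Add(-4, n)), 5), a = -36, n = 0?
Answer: 529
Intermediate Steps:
U = 13 (U = Add(8, Mul(Add(5, Add(-4, 0)), 5)) = Add(8, Mul(Add(5, -4), 5)) = Add(8, Mul(1, 5)) = Add(8, 5) = 13)
Pow(Add(a, U), 2) = Pow(Add(-36, 13), 2) = Pow(-23, 2) = 529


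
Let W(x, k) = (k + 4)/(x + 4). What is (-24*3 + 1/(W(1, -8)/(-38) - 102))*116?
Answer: -20231299/2422 ≈ -8353.1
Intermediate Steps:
W(x, k) = (4 + k)/(4 + x)
(-24*3 + 1/(W(1, -8)/(-38) - 102))*116 = (-24*3 + 1/(((4 - 8)/(4 + 1))/(-38) - 102))*116 = (-6*12 + 1/((-4/5)*(-1/38) - 102))*116 = (-72 + 1/(((⅕)*(-4))*(-1/38) - 102))*116 = (-72 + 1/(-⅘*(-1/38) - 102))*116 = (-72 + 1/(2/95 - 102))*116 = (-72 + 1/(-9688/95))*116 = (-72 - 95/9688)*116 = -697631/9688*116 = -20231299/2422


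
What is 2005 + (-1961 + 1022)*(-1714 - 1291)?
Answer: 2823700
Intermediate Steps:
2005 + (-1961 + 1022)*(-1714 - 1291) = 2005 - 939*(-3005) = 2005 + 2821695 = 2823700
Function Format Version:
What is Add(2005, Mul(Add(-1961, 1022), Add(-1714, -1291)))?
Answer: 2823700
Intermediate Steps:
Add(2005, Mul(Add(-1961, 1022), Add(-1714, -1291))) = Add(2005, Mul(-939, -3005)) = Add(2005, 2821695) = 2823700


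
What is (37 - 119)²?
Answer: 6724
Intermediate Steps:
(37 - 119)² = (-82)² = 6724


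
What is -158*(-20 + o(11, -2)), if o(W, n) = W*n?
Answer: 6636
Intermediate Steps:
-158*(-20 + o(11, -2)) = -158*(-20 + 11*(-2)) = -158*(-20 - 22) = -158*(-42) = 6636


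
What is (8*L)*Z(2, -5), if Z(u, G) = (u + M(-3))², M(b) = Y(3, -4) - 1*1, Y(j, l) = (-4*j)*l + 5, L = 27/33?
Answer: 209952/11 ≈ 19087.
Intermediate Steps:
L = 9/11 (L = 27*(1/33) = 9/11 ≈ 0.81818)
Y(j, l) = 5 - 4*j*l (Y(j, l) = -4*j*l + 5 = 5 - 4*j*l)
M(b) = 52 (M(b) = (5 - 4*3*(-4)) - 1*1 = (5 + 48) - 1 = 53 - 1 = 52)
Z(u, G) = (52 + u)² (Z(u, G) = (u + 52)² = (52 + u)²)
(8*L)*Z(2, -5) = (8*(9/11))*(52 + 2)² = (72/11)*54² = (72/11)*2916 = 209952/11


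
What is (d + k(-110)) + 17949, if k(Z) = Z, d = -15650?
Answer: 2189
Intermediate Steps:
(d + k(-110)) + 17949 = (-15650 - 110) + 17949 = -15760 + 17949 = 2189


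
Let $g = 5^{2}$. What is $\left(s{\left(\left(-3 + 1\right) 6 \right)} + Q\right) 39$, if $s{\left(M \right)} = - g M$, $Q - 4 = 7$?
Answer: $12129$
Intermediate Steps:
$Q = 11$ ($Q = 4 + 7 = 11$)
$g = 25$
$s{\left(M \right)} = - 25 M$ ($s{\left(M \right)} = \left(-1\right) 25 M = - 25 M$)
$\left(s{\left(\left(-3 + 1\right) 6 \right)} + Q\right) 39 = \left(- 25 \left(-3 + 1\right) 6 + 11\right) 39 = \left(- 25 \left(\left(-2\right) 6\right) + 11\right) 39 = \left(\left(-25\right) \left(-12\right) + 11\right) 39 = \left(300 + 11\right) 39 = 311 \cdot 39 = 12129$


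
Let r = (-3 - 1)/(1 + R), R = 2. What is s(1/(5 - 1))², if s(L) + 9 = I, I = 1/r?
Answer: 1521/16 ≈ 95.063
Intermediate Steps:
r = -4/3 (r = (-3 - 1)/(1 + 2) = -4/3 ≈ -1.3333)
I = -¾ (I = 1/(-4/3) = -¾ ≈ -0.75000)
s(L) = -39/4 (s(L) = -9 - ¾ = -39/4)
s(1/(5 - 1))² = (-39/4)² = 1521/16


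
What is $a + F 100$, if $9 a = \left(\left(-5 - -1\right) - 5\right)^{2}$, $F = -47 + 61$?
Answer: $1409$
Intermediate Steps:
$F = 14$
$a = 9$ ($a = \frac{\left(\left(-5 - -1\right) - 5\right)^{2}}{9} = \frac{\left(\left(-5 + 1\right) - 5\right)^{2}}{9} = \frac{\left(-4 - 5\right)^{2}}{9} = \frac{\left(-9\right)^{2}}{9} = \frac{1}{9} \cdot 81 = 9$)
$a + F 100 = 9 + 14 \cdot 100 = 9 + 1400 = 1409$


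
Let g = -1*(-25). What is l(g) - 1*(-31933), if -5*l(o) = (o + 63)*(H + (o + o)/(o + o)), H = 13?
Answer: 158433/5 ≈ 31687.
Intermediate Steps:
g = 25
l(o) = -882/5 - 14*o/5 (l(o) = -(o + 63)*(13 + (o + o)/(o + o))/5 = -(63 + o)*(13 + (2*o)/((2*o)))/5 = -(63 + o)*(13 + (2*o)*(1/(2*o)))/5 = -(63 + o)*(13 + 1)/5 = -(63 + o)*14/5 = -(882 + 14*o)/5 = -882/5 - 14*o/5)
l(g) - 1*(-31933) = (-882/5 - 14/5*25) - 1*(-31933) = (-882/5 - 70) + 31933 = -1232/5 + 31933 = 158433/5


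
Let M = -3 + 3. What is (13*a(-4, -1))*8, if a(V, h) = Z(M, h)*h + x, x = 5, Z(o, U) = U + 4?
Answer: 208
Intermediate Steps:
M = 0
Z(o, U) = 4 + U
a(V, h) = 5 + h*(4 + h) (a(V, h) = (4 + h)*h + 5 = h*(4 + h) + 5 = 5 + h*(4 + h))
(13*a(-4, -1))*8 = (13*(5 - (4 - 1)))*8 = (13*(5 - 1*3))*8 = (13*(5 - 3))*8 = (13*2)*8 = 26*8 = 208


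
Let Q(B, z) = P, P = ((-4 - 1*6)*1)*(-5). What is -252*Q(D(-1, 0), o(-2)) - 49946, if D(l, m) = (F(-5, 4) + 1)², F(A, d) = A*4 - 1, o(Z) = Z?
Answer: -62546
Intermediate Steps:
F(A, d) = -1 + 4*A (F(A, d) = 4*A - 1 = -1 + 4*A)
D(l, m) = 400 (D(l, m) = ((-1 + 4*(-5)) + 1)² = ((-1 - 20) + 1)² = (-21 + 1)² = (-20)² = 400)
P = 50 (P = ((-4 - 6)*1)*(-5) = -10*1*(-5) = -10*(-5) = 50)
Q(B, z) = 50
-252*Q(D(-1, 0), o(-2)) - 49946 = -252*50 - 49946 = -12600 - 49946 = -62546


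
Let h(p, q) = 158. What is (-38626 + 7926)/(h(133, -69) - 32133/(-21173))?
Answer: -650011100/3377467 ≈ -192.46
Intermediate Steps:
(-38626 + 7926)/(h(133, -69) - 32133/(-21173)) = (-38626 + 7926)/(158 - 32133/(-21173)) = -30700/(158 - 32133*(-1/21173)) = -30700/(158 + 32133/21173) = -30700/3377467/21173 = -30700*21173/3377467 = -650011100/3377467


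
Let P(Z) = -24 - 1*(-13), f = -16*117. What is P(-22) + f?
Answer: -1883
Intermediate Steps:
f = -1872
P(Z) = -11 (P(Z) = -24 + 13 = -11)
P(-22) + f = -11 - 1872 = -1883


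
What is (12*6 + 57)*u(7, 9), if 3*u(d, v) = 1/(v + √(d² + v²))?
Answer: -387/49 + 43*√130/49 ≈ 2.1077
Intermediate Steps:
u(d, v) = 1/(3*(v + √(d² + v²)))
(12*6 + 57)*u(7, 9) = (12*6 + 57)*(1/(3*(9 + √(7² + 9²)))) = (72 + 57)*(1/(3*(9 + √(49 + 81)))) = 129*(1/(3*(9 + √130))) = 43/(9 + √130)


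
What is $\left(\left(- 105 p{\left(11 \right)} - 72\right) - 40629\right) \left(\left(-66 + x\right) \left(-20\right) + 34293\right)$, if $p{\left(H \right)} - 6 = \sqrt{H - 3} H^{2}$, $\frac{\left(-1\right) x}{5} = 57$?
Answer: $-1707507603 - 1049763330 \sqrt{2} \approx -3.1921 \cdot 10^{9}$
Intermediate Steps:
$x = -285$ ($x = \left(-5\right) 57 = -285$)
$p{\left(H \right)} = 6 + H^{2} \sqrt{-3 + H}$ ($p{\left(H \right)} = 6 + \sqrt{H - 3} H^{2} = 6 + \sqrt{-3 + H} H^{2} = 6 + H^{2} \sqrt{-3 + H}$)
$\left(\left(- 105 p{\left(11 \right)} - 72\right) - 40629\right) \left(\left(-66 + x\right) \left(-20\right) + 34293\right) = \left(\left(- 105 \left(6 + 11^{2} \sqrt{-3 + 11}\right) - 72\right) - 40629\right) \left(\left(-66 - 285\right) \left(-20\right) + 34293\right) = \left(\left(- 105 \left(6 + 121 \sqrt{8}\right) - 72\right) - 40629\right) \left(\left(-351\right) \left(-20\right) + 34293\right) = \left(\left(- 105 \left(6 + 121 \cdot 2 \sqrt{2}\right) - 72\right) - 40629\right) \left(7020 + 34293\right) = \left(\left(- 105 \left(6 + 242 \sqrt{2}\right) - 72\right) - 40629\right) 41313 = \left(\left(\left(-630 - 25410 \sqrt{2}\right) - 72\right) - 40629\right) 41313 = \left(\left(-702 - 25410 \sqrt{2}\right) - 40629\right) 41313 = \left(-41331 - 25410 \sqrt{2}\right) 41313 = -1707507603 - 1049763330 \sqrt{2}$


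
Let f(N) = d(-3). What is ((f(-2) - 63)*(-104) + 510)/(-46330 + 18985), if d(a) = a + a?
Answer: -2562/9115 ≈ -0.28108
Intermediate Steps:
d(a) = 2*a
f(N) = -6 (f(N) = 2*(-3) = -6)
((f(-2) - 63)*(-104) + 510)/(-46330 + 18985) = ((-6 - 63)*(-104) + 510)/(-46330 + 18985) = (-69*(-104) + 510)/(-27345) = (7176 + 510)*(-1/27345) = 7686*(-1/27345) = -2562/9115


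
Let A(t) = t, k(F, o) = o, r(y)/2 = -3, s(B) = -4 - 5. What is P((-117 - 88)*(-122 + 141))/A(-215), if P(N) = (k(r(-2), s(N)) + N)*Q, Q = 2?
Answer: 7808/215 ≈ 36.316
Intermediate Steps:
s(B) = -9
r(y) = -6 (r(y) = 2*(-3) = -6)
P(N) = -18 + 2*N (P(N) = (-9 + N)*2 = -18 + 2*N)
P((-117 - 88)*(-122 + 141))/A(-215) = (-18 + 2*((-117 - 88)*(-122 + 141)))/(-215) = (-18 + 2*(-205*19))*(-1/215) = (-18 + 2*(-3895))*(-1/215) = (-18 - 7790)*(-1/215) = -7808*(-1/215) = 7808/215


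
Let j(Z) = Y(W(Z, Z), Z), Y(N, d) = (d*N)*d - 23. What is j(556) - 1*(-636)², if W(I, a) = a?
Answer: 171475097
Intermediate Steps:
Y(N, d) = -23 + N*d² (Y(N, d) = (N*d)*d - 23 = N*d² - 23 = -23 + N*d²)
j(Z) = -23 + Z³ (j(Z) = -23 + Z*Z² = -23 + Z³)
j(556) - 1*(-636)² = (-23 + 556³) - 1*(-636)² = (-23 + 171879616) - 1*404496 = 171879593 - 404496 = 171475097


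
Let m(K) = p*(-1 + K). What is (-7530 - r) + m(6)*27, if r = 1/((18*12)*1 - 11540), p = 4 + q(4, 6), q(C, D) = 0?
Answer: -79154759/11324 ≈ -6990.0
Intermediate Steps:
p = 4 (p = 4 + 0 = 4)
m(K) = -4 + 4*K (m(K) = 4*(-1 + K) = -4 + 4*K)
r = -1/11324 (r = 1/(216*1 - 11540) = 1/(216 - 11540) = 1/(-11324) = -1/11324 ≈ -8.8308e-5)
(-7530 - r) + m(6)*27 = (-7530 - 1*(-1/11324)) + (-4 + 4*6)*27 = (-7530 + 1/11324) + (-4 + 24)*27 = -85269719/11324 + 20*27 = -85269719/11324 + 540 = -79154759/11324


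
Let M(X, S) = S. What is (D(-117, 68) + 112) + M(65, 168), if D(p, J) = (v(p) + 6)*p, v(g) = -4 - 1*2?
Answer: 280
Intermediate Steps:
v(g) = -6 (v(g) = -4 - 2 = -6)
D(p, J) = 0 (D(p, J) = (-6 + 6)*p = 0*p = 0)
(D(-117, 68) + 112) + M(65, 168) = (0 + 112) + 168 = 112 + 168 = 280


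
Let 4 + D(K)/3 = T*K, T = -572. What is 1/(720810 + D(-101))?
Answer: 1/894114 ≈ 1.1184e-6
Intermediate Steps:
D(K) = -12 - 1716*K (D(K) = -12 + 3*(-572*K) = -12 - 1716*K)
1/(720810 + D(-101)) = 1/(720810 + (-12 - 1716*(-101))) = 1/(720810 + (-12 + 173316)) = 1/(720810 + 173304) = 1/894114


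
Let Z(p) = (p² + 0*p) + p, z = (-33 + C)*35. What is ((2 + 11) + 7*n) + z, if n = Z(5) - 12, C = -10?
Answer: -1366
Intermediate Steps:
z = -1505 (z = (-33 - 10)*35 = -43*35 = -1505)
Z(p) = p + p² (Z(p) = (p² + 0) + p = p² + p = p + p²)
n = 18 (n = 5*(1 + 5) - 12 = 5*6 - 12 = 30 - 12 = 18)
((2 + 11) + 7*n) + z = ((2 + 11) + 7*18) - 1505 = (13 + 126) - 1505 = 139 - 1505 = -1366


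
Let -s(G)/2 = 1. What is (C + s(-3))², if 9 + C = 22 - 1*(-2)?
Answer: 169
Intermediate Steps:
C = 15 (C = -9 + (22 - 1*(-2)) = -9 + (22 + 2) = -9 + 24 = 15)
s(G) = -2 (s(G) = -2*1 = -2)
(C + s(-3))² = (15 - 2)² = 13² = 169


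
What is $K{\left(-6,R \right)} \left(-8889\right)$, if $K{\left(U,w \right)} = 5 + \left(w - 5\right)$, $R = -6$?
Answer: $53334$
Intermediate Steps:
$K{\left(U,w \right)} = w$ ($K{\left(U,w \right)} = 5 + \left(-5 + w\right) = w$)
$K{\left(-6,R \right)} \left(-8889\right) = \left(-6\right) \left(-8889\right) = 53334$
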